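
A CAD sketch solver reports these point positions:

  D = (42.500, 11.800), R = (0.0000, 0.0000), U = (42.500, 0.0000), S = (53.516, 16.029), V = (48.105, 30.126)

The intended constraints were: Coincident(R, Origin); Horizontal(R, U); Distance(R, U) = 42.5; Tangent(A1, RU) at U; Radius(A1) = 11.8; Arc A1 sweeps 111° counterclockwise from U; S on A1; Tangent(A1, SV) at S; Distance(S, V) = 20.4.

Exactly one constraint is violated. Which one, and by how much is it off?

Distance(S, V) = 20.4 — off by 5.30.

R = (0.00, 0.00) ✓; R.y = 0.00, U.y = 0.00 ✓; |RU| = 42.50 ✓; ∠(DU, UR) = 90.00° ✓; |DU| = 11.80 ✓; bearing(D→S) − bearing(D→U) = 111.0° ✓; |DS| = 11.80 ✓; ∠(DS, SV) = 90.00° ✓; |SV| = 15.10 ✗.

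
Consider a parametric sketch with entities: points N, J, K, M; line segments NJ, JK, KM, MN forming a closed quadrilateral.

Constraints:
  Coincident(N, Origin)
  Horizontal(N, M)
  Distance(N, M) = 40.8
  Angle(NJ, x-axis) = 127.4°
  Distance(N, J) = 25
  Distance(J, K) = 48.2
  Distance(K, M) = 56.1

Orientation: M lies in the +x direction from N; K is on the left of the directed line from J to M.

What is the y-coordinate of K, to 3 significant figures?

52.3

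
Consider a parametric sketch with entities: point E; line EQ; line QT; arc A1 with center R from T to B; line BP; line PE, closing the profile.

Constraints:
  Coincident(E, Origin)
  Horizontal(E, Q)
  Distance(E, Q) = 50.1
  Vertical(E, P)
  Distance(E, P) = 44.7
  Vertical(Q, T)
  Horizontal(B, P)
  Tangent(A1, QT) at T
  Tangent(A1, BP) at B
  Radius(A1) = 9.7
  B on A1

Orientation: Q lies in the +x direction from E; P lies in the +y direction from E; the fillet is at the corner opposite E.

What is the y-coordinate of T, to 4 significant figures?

35.00

The virtual corner opposite E is at (50.10, 44.70). The tangent condition forces RT to be normal to QT and tangency of A1 to BP means the radius RB is perpendicular to BP, with radius 9.7, so the center R sits 9.7 in from both sides at R = (40.40, 35.00). That places the tangent points at T = (50.10, 35.00) on QT and B = (40.40, 44.70) on BP. So T.y = 35.00.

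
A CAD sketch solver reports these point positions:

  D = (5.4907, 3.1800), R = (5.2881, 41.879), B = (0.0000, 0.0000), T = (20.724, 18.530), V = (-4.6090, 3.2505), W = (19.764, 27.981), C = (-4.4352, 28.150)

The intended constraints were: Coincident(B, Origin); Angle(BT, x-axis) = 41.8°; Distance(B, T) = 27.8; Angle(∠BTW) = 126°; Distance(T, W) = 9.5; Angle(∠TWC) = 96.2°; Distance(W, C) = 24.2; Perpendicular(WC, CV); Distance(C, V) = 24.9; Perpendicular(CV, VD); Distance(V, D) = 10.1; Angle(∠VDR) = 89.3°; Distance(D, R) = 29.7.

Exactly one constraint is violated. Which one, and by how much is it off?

Distance(D, R) = 29.7 — off by 9.00.

B = (0.00, 0.00) ✓; BT at 41.80° ✓; |BT| = 27.80 ✓; ∠BTW = 126.0° ✓; |TW| = 9.500 ✓; ∠TWC = 96.20° ✓; |WC| = 24.20 ✓; ∠(WC, CV) = 90.00° ✓; |CV| = 24.90 ✓; ∠(CV, VD) = 90.00° ✓; |VD| = 10.10 ✓; ∠VDR = 89.30° ✓; |DR| = 38.70 ✗.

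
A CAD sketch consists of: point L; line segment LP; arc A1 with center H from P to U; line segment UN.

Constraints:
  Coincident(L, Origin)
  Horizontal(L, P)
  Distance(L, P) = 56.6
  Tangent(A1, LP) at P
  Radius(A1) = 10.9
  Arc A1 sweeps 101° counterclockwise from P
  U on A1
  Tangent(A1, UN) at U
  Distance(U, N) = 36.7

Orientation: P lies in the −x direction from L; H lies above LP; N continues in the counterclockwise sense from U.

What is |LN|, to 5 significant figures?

72.113

L is at the origin; L and P share the same y with |LP| = 56.6 and P on the −x side, so P = (-56.600, 0.0000). The tangent condition forces HP to be normal to LP, so H = P + (0, 10.9) = (-56.600, 10.900). On A1, P sits at bearing -90° from H; a 101° counterclockwise sweep puts U at bearing 11°, so U = H + 10.9·(cos 11°, sin 11°) = (-45.900, 12.980). Since A1 is tangent to UN there, HU ⟂ UN, so UN runs along (−sin 11°, cos 11°); with |UN| = 36.7, N = (-52.903, 49.006). Then |LN| = |N − L| = 72.113.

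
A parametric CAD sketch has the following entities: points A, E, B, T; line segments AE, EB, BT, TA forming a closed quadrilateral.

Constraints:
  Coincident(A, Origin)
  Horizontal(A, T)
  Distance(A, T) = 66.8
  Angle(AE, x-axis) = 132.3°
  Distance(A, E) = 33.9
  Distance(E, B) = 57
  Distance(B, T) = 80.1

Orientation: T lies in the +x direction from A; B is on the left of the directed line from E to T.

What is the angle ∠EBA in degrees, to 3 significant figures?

30.5°

A is at the origin; A and T share the same y with |AT| = 66.8 and T in +x, so T = (66.8, 0). AE runs at 132.3° with |AE| = 33.9, so E = (-22.8, 25.1). B is determined by |EB| = 57.0 and |BT| = 80.1 together: it lies at the intersection of circle(E, 57.0) and circle(T, 80.1). With |ET| = 93.1, the foot of the radical line on ET is 29.5 from E and the perpendicular offset is √(57.0² − 29.5²) = 48.8. Taking the left-of-ET solution: B = (18.7, 64.1).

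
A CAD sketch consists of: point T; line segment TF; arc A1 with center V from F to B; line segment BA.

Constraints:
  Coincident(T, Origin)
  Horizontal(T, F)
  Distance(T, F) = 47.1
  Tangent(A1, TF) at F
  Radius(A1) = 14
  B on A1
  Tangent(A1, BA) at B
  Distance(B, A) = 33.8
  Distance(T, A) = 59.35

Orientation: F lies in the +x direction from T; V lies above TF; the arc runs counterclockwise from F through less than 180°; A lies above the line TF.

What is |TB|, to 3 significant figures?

62.0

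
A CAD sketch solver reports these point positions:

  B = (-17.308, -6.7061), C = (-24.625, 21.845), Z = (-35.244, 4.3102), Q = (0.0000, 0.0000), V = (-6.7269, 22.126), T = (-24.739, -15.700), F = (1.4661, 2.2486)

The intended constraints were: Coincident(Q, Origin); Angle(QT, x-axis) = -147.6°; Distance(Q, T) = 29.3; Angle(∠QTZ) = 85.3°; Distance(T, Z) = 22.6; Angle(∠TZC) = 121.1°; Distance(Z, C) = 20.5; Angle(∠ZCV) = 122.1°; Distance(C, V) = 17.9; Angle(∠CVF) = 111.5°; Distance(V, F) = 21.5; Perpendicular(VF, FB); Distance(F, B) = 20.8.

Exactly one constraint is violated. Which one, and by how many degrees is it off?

Perpendicular(VF, FB) — off by 3.10°.

Q = (0.00, 0.00) ✓; QT at -147.6° ✓; |QT| = 29.30 ✓; ∠QTZ = 85.30° ✓; |TZ| = 22.60 ✓; ∠TZC = 121.1° ✓; |ZC| = 20.50 ✓; ∠ZCV = 122.1° ✓; |CV| = 17.90 ✓; ∠CVF = 111.5° ✓; |VF| = 21.50 ✓; ∠(VF, FB) = 86.90° ✗; |FB| = 20.80 ✓.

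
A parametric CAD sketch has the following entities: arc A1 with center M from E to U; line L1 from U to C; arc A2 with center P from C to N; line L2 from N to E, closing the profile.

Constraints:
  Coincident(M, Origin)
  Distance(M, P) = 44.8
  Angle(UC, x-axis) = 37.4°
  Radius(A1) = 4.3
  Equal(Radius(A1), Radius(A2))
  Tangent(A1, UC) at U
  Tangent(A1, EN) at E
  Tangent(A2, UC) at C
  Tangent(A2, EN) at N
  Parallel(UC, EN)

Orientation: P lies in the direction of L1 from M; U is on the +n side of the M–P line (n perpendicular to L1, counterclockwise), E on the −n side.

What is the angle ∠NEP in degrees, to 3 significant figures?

5.48°

The slot axis is L1's direction at 37.4°, so u = (cos 37.4°, sin 37.4°) = (0.794, 0.607) and n = (−sin 37.4°, cos 37.4°) = (-0.607, 0.794). M is at the origin and P lies 44.8 along u from M, so P = 44.8·u = (35.6, 27.2). Tangency of A1 to both parallel lines with radius 4.3 puts U and E at M ± 4.3·n: U = (-2.61, 3.42), E = (2.61, -3.42). Equal radii place C and N the same way about P: C = P + 4.3·n = (33.0, 30.6), N = P − 4.3·n = (38.2, 23.8). Then cos ∠NEP = EN·EP / (|EN||EP|), giving 5.48°.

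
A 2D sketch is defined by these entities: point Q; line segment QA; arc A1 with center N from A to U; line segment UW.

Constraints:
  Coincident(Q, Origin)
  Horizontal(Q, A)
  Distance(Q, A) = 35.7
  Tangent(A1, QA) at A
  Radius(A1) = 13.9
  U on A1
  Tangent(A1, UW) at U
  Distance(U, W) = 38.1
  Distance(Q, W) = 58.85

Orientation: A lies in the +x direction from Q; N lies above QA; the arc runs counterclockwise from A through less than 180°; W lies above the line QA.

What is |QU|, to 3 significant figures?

51.9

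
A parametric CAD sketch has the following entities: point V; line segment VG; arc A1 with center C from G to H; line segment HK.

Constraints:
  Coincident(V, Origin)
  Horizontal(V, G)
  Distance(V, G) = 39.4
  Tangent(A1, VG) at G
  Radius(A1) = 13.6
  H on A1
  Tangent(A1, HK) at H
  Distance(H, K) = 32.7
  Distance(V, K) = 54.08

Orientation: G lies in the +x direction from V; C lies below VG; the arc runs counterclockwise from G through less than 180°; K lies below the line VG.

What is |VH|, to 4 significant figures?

29.43

Checks: V.y = 0.00, G.y = 0.00 ✓; |CH| = 13.60 ✓; ∠(CH, HK) = 90.00° ✓; |HK| = 32.70 ✓; |VK| = 54.08 ✓.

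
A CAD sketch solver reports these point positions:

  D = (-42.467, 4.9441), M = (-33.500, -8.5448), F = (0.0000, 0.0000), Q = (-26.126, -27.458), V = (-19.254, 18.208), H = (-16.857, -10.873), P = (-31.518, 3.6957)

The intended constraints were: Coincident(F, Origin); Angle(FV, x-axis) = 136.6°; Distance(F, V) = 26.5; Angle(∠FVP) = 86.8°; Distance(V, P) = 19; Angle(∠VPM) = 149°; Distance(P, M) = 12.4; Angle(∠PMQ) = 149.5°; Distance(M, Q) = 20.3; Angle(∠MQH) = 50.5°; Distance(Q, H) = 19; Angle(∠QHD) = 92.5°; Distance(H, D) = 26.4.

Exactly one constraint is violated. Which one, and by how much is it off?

Distance(H, D) = 26.4 — off by 3.70.

F = (0.00, 0.00) ✓; FV at 136.6° ✓; |FV| = 26.50 ✓; ∠FVP = 86.80° ✓; |VP| = 19.00 ✓; ∠VPM = 149.0° ✓; |PM| = 12.40 ✓; ∠PMQ = 149.5° ✓; |MQ| = 20.30 ✓; ∠MQH = 50.50° ✓; |QH| = 19.00 ✓; ∠QHD = 92.50° ✓; |HD| = 30.10 ✗.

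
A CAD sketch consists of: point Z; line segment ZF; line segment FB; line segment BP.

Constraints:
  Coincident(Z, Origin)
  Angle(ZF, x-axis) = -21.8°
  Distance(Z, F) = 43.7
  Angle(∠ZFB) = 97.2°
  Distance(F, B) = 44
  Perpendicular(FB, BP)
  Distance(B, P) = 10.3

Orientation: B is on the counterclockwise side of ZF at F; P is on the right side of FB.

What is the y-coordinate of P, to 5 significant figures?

17.261

Z is at the origin; ZF runs at -21.8° with length 43.7, so F = 43.7·(cos -21.8°, sin -21.8°) = (40.575, -16.229). ∠ZFB = 97.2°, so FB runs at -21.8° + (180° − 97.2°) = 61.000° from the x-axis; with |FB| = 44.0, B = F + 44.0·(cos 61.000°, sin 61.000°) = (61.906, 22.254). FB is perpendicular to BP; with |BP| = 10.3 on the right of FB, P = B + 10.3·(0.87462, -0.48481) = (70.915, 17.261). So P.y = 17.261.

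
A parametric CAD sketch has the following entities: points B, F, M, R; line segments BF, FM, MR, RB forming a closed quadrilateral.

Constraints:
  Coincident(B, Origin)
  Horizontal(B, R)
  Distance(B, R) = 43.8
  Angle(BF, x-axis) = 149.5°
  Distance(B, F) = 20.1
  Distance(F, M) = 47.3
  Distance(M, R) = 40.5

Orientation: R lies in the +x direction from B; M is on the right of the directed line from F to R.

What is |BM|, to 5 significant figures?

29.191

Checks: |FM| = 47.30 ✓; |MR| = 40.50 ✓.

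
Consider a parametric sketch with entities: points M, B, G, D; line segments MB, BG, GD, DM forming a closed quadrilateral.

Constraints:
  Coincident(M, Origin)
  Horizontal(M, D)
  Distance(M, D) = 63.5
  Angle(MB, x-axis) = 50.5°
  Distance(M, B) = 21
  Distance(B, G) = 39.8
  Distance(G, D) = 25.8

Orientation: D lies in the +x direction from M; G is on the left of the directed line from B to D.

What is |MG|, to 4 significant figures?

57.47

Checks: |BG| = 39.80 ✓; |GD| = 25.80 ✓.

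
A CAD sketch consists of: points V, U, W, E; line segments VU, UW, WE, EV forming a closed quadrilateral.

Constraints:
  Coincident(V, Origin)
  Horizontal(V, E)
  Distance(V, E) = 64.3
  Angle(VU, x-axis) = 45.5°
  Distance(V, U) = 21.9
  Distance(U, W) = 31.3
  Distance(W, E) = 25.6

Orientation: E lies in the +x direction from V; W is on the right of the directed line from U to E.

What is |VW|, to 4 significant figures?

39.42

Checks: |UW| = 31.30 ✓; |WE| = 25.60 ✓.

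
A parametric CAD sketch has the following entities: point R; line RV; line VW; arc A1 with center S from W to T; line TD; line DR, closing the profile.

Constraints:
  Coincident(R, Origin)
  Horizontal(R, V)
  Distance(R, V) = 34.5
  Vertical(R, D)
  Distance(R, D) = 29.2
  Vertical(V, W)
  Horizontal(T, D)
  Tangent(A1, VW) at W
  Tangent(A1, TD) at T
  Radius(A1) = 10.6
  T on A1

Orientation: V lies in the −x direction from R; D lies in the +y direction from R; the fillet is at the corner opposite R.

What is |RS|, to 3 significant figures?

30.3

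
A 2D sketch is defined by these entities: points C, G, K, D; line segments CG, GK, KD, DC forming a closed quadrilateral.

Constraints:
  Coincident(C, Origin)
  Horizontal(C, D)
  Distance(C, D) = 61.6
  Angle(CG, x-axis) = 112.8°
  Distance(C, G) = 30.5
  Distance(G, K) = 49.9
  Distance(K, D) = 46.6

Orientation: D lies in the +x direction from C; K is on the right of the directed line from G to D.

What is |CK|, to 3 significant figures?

21.1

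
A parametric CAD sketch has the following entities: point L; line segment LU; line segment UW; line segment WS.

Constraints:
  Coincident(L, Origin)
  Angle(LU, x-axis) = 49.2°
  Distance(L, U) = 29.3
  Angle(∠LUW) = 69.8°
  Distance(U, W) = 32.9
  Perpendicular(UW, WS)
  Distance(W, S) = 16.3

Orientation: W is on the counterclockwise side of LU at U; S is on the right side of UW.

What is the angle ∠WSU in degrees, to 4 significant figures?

63.64°

∠LUW = 69.8°, so UW runs at 49.2° + (180° − 69.8°) = 159.4° from the x-axis; with |UW| = 32.9, W = U + 32.9·(cos 159.4°, sin 159.4°) = (-11.65, 33.76). UW is perpendicular to WS; with |WS| = 16.3 on the right of UW, S = W + 16.3·(0.3518, 0.9361) = (-5.916, 49.01). Then cos ∠WSU = SW·SU / (|SW||SU|), giving 63.64°.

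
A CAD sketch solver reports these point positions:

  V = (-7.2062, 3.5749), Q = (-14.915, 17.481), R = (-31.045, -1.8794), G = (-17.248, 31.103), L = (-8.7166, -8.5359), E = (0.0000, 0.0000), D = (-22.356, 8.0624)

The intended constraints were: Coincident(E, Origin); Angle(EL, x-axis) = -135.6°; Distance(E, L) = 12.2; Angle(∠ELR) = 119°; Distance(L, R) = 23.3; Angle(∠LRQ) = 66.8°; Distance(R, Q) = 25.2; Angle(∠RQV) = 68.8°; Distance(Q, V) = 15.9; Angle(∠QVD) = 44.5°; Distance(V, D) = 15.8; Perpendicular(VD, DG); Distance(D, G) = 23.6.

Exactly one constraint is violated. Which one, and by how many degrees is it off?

Perpendicular(VD, DG) — off by 4.00°.

E = (0.00, 0.00) ✓; EL at -135.6° ✓; |EL| = 12.20 ✓; ∠ELR = 119.0° ✓; |LR| = 23.30 ✓; ∠LRQ = 66.80° ✓; |RQ| = 25.20 ✓; ∠RQV = 68.80° ✓; |QV| = 15.90 ✓; ∠QVD = 44.50° ✓; |VD| = 15.80 ✓; ∠(VD, DG) = 86.00° ✗; |DG| = 23.60 ✓.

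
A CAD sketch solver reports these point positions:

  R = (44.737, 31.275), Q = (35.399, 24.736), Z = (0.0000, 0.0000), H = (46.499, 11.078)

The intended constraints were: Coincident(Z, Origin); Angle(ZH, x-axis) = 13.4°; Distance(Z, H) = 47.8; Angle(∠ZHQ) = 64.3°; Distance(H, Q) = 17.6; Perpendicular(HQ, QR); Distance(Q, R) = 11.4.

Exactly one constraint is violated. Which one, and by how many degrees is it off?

Perpendicular(HQ, QR) — off by 4.10°.

Z = (0.00, 0.00) ✓; ZH at 13.40° ✓; |ZH| = 47.80 ✓; ∠ZHQ = 64.30° ✓; |HQ| = 17.60 ✓; ∠(HQ, QR) = 94.10° ✗; |QR| = 11.40 ✓.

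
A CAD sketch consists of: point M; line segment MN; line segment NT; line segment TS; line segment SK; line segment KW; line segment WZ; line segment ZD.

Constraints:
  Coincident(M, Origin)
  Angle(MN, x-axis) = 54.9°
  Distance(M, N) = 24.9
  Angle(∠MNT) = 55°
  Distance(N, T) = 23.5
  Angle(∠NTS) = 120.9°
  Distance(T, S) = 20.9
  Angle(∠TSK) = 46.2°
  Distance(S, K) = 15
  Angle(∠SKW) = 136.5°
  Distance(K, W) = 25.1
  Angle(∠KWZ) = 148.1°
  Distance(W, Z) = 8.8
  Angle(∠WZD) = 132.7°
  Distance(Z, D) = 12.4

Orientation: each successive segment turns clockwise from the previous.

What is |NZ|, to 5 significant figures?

16.074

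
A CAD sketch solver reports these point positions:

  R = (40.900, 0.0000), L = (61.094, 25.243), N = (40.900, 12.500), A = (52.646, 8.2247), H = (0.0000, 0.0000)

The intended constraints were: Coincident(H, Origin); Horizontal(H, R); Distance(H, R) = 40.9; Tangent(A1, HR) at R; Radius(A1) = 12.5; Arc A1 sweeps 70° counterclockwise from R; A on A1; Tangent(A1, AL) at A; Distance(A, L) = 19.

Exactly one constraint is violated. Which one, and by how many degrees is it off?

Tangent(A1, AL) at A — off by 6.40°.

H = (0.00, 0.00) ✓; H.y = 0.00, R.y = 0.00 ✓; |HR| = 40.90 ✓; ∠(NR, RH) = 90.00° ✓; |NR| = 12.50 ✓; bearing(N→A) − bearing(N→R) = 70.00° ✓; |NA| = 12.50 ✓; ∠(NA, AL) = 96.40° ✗; |AL| = 19.00 ✓.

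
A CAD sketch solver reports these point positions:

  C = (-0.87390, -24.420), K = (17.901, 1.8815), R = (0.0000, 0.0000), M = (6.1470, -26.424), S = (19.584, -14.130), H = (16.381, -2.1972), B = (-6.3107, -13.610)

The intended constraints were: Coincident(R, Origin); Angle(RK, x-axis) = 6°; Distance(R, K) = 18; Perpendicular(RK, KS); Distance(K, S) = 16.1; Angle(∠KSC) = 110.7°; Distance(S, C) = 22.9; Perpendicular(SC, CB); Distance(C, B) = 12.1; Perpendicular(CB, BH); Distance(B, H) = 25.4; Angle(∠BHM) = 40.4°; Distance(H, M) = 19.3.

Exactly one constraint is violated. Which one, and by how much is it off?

Distance(H, M) = 19.3 — off by 7.00.

R = (0.00, 0.00) ✓; RK at 6.000° ✓; |RK| = 18.00 ✓; ∠(RK, KS) = 90.00° ✓; |KS| = 16.10 ✓; ∠KSC = 110.7° ✓; |SC| = 22.90 ✓; ∠(SC, CB) = 90.00° ✓; |CB| = 12.10 ✓; ∠(CB, BH) = 90.00° ✓; |BH| = 25.40 ✓; ∠BHM = 40.40° ✓; |HM| = 26.30 ✗.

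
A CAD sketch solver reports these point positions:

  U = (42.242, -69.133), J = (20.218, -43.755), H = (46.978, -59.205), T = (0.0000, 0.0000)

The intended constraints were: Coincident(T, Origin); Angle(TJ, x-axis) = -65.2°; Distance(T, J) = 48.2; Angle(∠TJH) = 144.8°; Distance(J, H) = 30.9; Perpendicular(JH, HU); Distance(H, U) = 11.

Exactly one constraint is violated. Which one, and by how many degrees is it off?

Perpendicular(JH, HU) — off by 4.50°.

T = (0.00, 0.00) ✓; TJ at -65.20° ✓; |TJ| = 48.20 ✓; ∠TJH = 144.8° ✓; |JH| = 30.90 ✓; ∠(JH, HU) = 85.50° ✗; |HU| = 11.00 ✓.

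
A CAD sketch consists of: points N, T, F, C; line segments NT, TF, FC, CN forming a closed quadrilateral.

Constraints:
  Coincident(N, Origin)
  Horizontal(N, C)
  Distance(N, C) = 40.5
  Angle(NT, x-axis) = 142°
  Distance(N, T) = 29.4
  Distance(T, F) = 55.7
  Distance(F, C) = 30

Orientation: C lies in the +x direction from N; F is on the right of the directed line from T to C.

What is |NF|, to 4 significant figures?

26.50

Checks: |TF| = 55.70 ✓; |FC| = 30.00 ✓.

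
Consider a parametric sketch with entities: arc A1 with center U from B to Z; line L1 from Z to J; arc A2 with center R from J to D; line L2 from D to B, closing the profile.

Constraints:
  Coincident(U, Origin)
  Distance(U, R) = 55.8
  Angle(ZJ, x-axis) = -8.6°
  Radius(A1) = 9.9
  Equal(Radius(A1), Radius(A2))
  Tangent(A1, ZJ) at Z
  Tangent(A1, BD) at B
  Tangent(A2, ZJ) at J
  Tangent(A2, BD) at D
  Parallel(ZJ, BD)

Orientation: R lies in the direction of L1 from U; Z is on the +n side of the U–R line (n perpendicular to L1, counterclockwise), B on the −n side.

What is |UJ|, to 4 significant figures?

56.67

The slot axis is L1's direction at -8.6°, so u = (cos -8.6°, sin -8.6°) = (0.9888, -0.1495) and n = (−sin -8.6°, cos -8.6°) = (0.1495, 0.9888). U is at the origin and R lies 55.8 along u from U, so R = 55.8·u = (55.17, -8.344). Tangency of A1 to both parallel lines with radius 9.9 puts Z and B at U ± 9.9·n: Z = (1.480, 9.789), B = (-1.480, -9.789). Equal radii place J and D the same way about R: J = R + 9.9·n = (56.65, 1.445), D = R − 9.9·n = (53.69, -18.13). Then |UJ| = |J − U| = 56.67.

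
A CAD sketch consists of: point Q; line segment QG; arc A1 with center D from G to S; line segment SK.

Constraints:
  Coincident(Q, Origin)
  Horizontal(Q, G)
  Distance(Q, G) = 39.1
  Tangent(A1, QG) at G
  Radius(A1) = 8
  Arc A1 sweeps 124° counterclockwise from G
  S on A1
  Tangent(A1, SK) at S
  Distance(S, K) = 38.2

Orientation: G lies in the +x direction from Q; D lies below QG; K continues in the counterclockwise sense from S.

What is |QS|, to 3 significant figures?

34.8

Since A1 is tangent to QG there, DG ⟂ QG, so D = G + (0, -8) = (39.1, -8.00). On A1, G sits at bearing 90° from D; a 124° counterclockwise sweep puts S at bearing 214°, so S = D + 8.0·(cos 214°, sin 214°) = (32.5, -12.5). Then |QS| = |S − Q| = 34.8.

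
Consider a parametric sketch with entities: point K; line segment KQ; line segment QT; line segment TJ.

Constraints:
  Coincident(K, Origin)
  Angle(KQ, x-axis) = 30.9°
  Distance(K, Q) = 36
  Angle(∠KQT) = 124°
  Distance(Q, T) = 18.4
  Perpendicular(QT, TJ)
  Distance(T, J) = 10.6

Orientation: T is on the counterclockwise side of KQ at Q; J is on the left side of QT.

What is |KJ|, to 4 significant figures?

43.07

∠KQT = 124.0°, so QT runs at 30.9° + (180° − 124.0°) = 86.90° from the x-axis; with |QT| = 18.4, T = Q + 18.4·(cos 86.90°, sin 86.90°) = (31.89, 36.86). QT is perpendicular to TJ; with |TJ| = 10.6 on the left of QT, J = T + 10.6·(-0.9985, 0.05408) = (21.30, 37.43). Then |KJ| = |J − K| = 43.07.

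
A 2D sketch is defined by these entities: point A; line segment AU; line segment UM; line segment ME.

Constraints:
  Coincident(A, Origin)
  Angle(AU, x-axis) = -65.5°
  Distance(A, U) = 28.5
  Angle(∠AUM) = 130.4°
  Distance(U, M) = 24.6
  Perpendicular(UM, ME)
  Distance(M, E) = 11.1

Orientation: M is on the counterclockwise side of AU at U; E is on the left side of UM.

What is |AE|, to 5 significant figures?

44.358

A is at the origin; AU runs at -65.5° with length 28.5, so U = 28.5·(cos -65.5°, sin -65.5°) = (11.819, -25.934). ∠AUM = 130.4°, so UM runs at -65.5° + (180° − 130.4°) = -15.900° from the x-axis; with |UM| = 24.6, M = U + 24.6·(cos -15.900°, sin -15.900°) = (35.478, -32.673). The perpendicularity gives ME at right angles to UM; with |ME| = 11.1 on the left of UM, E = M + 11.1·(0.27396, 0.96174) = (38.519, -21.998). Then |AE| = |E − A| = 44.358.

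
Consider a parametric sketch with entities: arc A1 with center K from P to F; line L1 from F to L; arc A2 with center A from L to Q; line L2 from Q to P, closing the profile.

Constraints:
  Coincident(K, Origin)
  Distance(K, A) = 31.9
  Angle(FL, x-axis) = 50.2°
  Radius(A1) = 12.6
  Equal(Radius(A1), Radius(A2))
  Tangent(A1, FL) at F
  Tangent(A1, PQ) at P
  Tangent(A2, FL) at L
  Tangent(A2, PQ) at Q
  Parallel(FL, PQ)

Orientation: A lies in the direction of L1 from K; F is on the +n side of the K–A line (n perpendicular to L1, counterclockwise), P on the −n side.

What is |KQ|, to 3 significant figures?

34.3

The slot axis is L1's direction at 50.2°, so u = (cos 50.2°, sin 50.2°) = (0.640, 0.768) and n = (−sin 50.2°, cos 50.2°) = (-0.768, 0.640). K is at the origin and A lies 31.9 along u from K, so A = 31.9·u = (20.4, 24.5). Tangency of A1 to both parallel lines with radius 12.6 puts F and P at K ± 12.6·n: F = (-9.68, 8.07), P = (9.68, -8.07). Equal radii place L and Q the same way about A: L = A + 12.6·n = (10.7, 32.6), Q = A − 12.6·n = (30.1, 16.4). Then |KQ| = |Q − K| = 34.3.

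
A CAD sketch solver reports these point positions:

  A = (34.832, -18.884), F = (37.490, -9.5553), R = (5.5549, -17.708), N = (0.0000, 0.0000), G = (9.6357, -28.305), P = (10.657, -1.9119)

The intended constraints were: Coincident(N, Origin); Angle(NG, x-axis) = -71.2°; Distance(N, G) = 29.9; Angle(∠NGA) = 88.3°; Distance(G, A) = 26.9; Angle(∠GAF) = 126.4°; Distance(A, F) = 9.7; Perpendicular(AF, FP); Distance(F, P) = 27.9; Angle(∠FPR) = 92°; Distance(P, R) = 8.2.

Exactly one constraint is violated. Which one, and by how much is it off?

Distance(P, R) = 8.2 — off by 8.40.

N = (0.00, 0.00) ✓; NG at -71.20° ✓; |NG| = 29.90 ✓; ∠NGA = 88.30° ✓; |GA| = 26.90 ✓; ∠GAF = 126.4° ✓; |AF| = 9.700 ✓; ∠(AF, FP) = 90.00° ✓; |FP| = 27.90 ✓; ∠FPR = 92.00° ✓; |PR| = 16.60 ✗.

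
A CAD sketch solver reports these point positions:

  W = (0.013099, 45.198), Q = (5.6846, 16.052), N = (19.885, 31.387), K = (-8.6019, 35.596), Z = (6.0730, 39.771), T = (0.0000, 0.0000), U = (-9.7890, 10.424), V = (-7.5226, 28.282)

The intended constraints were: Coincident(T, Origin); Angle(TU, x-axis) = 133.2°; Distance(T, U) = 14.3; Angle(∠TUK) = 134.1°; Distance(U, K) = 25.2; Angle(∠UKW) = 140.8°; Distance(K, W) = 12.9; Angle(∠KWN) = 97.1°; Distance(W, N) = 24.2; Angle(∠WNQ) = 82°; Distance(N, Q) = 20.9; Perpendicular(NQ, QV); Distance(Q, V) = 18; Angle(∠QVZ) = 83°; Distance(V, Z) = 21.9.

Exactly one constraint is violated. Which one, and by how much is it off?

Distance(V, Z) = 21.9 — off by 4.10.

T = (0.00, 0.00) ✓; TU at 133.2° ✓; |TU| = 14.30 ✓; ∠TUK = 134.1° ✓; |UK| = 25.20 ✓; ∠UKW = 140.8° ✓; |KW| = 12.90 ✓; ∠KWN = 97.10° ✓; |WN| = 24.20 ✓; ∠WNQ = 82.00° ✓; |NQ| = 20.90 ✓; ∠(NQ, QV) = 90.00° ✓; |QV| = 18.00 ✓; ∠QVZ = 83.00° ✓; |VZ| = 17.80 ✗.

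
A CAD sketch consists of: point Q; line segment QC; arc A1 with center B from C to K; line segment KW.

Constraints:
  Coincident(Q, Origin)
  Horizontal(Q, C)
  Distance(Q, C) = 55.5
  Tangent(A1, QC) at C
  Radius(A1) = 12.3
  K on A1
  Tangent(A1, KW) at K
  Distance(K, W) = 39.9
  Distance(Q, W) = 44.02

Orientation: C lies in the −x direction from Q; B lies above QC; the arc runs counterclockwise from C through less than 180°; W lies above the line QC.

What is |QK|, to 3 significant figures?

45.7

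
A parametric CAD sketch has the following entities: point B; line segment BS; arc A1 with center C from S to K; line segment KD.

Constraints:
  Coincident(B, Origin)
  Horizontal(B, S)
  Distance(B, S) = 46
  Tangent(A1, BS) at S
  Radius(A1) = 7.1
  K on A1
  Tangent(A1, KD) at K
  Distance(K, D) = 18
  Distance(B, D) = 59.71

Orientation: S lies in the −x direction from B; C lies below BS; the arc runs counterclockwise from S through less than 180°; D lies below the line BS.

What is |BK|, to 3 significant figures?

53.5

Checks: |BS| = 46.00 ✓; |CK| = 7.100 ✓; ∠(CK, KD) = 90.00° ✓; |KD| = 18.00 ✓; |BD| = 59.71 ✓.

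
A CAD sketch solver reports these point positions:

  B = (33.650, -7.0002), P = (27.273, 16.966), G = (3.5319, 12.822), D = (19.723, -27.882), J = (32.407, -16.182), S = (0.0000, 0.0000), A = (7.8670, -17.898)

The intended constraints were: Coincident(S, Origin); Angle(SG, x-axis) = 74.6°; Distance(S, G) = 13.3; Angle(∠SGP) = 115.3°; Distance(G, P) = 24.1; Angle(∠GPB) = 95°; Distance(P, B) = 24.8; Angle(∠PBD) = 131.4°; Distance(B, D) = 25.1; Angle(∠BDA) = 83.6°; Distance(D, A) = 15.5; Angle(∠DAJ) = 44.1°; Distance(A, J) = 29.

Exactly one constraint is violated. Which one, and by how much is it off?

Distance(A, J) = 29 — off by 4.40.

S = (0.00, 0.00) ✓; SG at 74.60° ✓; |SG| = 13.30 ✓; ∠SGP = 115.3° ✓; |GP| = 24.10 ✓; ∠GPB = 95.00° ✓; |PB| = 24.80 ✓; ∠PBD = 131.4° ✓; |BD| = 25.10 ✓; ∠BDA = 83.60° ✓; |DA| = 15.50 ✓; ∠DAJ = 44.10° ✓; |AJ| = 24.60 ✗.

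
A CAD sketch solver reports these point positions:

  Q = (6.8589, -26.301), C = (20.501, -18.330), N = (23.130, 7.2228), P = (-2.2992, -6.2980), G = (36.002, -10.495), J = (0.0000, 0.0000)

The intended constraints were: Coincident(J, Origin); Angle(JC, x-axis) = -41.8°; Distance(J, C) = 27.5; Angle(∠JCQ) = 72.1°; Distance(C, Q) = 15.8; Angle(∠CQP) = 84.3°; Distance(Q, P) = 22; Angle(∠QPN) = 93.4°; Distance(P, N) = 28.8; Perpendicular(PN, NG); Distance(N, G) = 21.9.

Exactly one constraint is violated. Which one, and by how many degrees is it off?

Perpendicular(PN, NG) — off by 8.00°.

J = (0.00, 0.00) ✓; JC at -41.80° ✓; |JC| = 27.50 ✓; ∠JCQ = 72.10° ✓; |CQ| = 15.80 ✓; ∠CQP = 84.30° ✓; |QP| = 22.00 ✓; ∠QPN = 93.40° ✓; |PN| = 28.80 ✓; ∠(PN, NG) = 82.00° ✗; |NG| = 21.90 ✓.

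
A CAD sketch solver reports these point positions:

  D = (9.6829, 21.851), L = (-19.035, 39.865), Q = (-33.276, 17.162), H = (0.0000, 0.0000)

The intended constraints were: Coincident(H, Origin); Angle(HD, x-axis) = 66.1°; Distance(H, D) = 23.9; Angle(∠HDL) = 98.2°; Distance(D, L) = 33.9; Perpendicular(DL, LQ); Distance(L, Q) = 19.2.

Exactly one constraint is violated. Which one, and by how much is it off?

Distance(L, Q) = 19.2 — off by 7.60.

H = (0.00, 0.00) ✓; HD at 66.10° ✓; |HD| = 23.90 ✓; ∠HDL = 98.20° ✓; |DL| = 33.90 ✓; ∠(DL, LQ) = 90.00° ✓; |LQ| = 26.80 ✗.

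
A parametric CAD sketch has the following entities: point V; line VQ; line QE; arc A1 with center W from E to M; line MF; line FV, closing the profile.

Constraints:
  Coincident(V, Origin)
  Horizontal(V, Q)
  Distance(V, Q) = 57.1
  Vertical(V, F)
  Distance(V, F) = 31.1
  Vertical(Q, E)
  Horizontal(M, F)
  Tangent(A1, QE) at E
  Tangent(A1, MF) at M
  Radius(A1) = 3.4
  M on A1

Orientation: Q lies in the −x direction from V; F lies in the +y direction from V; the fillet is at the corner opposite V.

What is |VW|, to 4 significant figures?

60.42

VF is vertical with |VF| = 31.1 and F on the +y side, so F = (0.000, 31.10). The virtual corner opposite V is at (-57.10, 31.10). A1 meets QE tangentially, so WE is at right angles to QE and tangency of A1 to MF means the radius WM is perpendicular to MF, with radius 3.4, so the center W sits 3.4 in from both sides at W = (-53.70, 27.70). Then |VW| = |W − V| = 60.42.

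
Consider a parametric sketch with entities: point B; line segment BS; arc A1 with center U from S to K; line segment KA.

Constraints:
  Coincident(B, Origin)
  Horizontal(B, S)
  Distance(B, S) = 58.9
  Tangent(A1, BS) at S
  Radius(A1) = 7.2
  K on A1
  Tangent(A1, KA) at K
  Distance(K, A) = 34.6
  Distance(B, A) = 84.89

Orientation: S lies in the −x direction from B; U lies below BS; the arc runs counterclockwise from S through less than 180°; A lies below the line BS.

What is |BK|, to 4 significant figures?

65.99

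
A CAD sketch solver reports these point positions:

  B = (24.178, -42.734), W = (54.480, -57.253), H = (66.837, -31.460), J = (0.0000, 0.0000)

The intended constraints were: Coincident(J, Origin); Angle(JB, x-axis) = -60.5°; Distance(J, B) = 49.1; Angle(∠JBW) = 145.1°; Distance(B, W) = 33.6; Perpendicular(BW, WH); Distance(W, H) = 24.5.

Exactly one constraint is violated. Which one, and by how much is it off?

Distance(W, H) = 24.5 — off by 4.10.

J = (0.00, 0.00) ✓; JB at -60.50° ✓; |JB| = 49.10 ✓; ∠JBW = 145.1° ✓; |BW| = 33.60 ✓; ∠(BW, WH) = 90.00° ✓; |WH| = 28.60 ✗.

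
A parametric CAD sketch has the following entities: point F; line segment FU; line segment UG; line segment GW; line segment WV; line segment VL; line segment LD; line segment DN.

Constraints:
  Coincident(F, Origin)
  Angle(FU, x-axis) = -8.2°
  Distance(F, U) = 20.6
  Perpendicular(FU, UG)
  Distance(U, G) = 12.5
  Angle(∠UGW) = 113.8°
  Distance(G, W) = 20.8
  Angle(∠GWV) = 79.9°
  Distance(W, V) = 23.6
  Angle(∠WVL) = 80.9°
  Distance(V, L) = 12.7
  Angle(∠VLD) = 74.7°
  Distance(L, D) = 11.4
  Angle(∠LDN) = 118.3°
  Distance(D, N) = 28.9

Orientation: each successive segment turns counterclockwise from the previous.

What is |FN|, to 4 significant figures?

26.97

F is at the origin; FU runs at -8.2° with length 20.6, so U = (20.39, -2.938). FU is perpendicular to UG, so UG runs at 81.80°; with |UG| = 12.5, G = (22.17, 9.434). ∠UGW = 113.8° gives GW at 148.0° from the x-axis; with |GW| = 20.8, W = (4.533, 20.46). ∠GWV = 79.9° gives WV at -111.9° from the x-axis; with |WV| = 23.6, V = (-4.270, -1.441). ∠WVL = 80.9° gives VL at -12.80° from the x-axis; with |VL| = 12.7, L = (8.115, -4.254). ∠VLD = 74.7° gives LD at 92.50° from the x-axis; with |LD| = 11.4, D = (7.617, 7.135). ∠LDN = 118.3° gives DN at 154.2° from the x-axis; with |DN| = 28.9, N = (-18.40, 19.71). Then |FN| = |N − F| = 26.97.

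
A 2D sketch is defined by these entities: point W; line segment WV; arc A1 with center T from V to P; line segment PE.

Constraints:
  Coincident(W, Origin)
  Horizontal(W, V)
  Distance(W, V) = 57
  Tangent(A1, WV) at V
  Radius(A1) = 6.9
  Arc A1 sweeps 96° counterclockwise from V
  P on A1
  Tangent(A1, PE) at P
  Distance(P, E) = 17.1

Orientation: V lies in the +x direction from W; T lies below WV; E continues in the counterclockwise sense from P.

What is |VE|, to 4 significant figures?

25.14

On A1, V sits at bearing 90° from T; a 96° counterclockwise sweep puts P at bearing 186°, so P = T + 6.9·(cos 186°, sin 186°) = (50.14, -7.621). The tangent condition forces TP to be normal to PE, so PE runs along (−sin 186°, cos 186°); with |PE| = 17.1, E = (51.93, -24.63). Then |VE| = |E − V| = 25.14.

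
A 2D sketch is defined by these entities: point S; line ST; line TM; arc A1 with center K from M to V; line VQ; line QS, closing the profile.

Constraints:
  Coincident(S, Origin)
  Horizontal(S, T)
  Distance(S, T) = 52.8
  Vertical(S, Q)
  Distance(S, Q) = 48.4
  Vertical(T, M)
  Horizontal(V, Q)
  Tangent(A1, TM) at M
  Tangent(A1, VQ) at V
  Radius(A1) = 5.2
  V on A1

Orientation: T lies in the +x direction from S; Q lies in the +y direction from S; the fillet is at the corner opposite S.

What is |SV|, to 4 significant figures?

67.88

S is at the origin; S and T share the same y with |ST| = 52.8 and T on the +x side, so T = (52.80, 0.000). SQ is vertical with |SQ| = 48.4 and Q on the +y side, so Q = (0.000, 48.40). The virtual corner opposite S is at (52.80, 48.40). Tangency of A1 to TM means the radius KM is perpendicular to TM and tangency of A1 to VQ means the radius KV is perpendicular to VQ, with radius 5.2, so the center K sits 5.2 in from both sides at K = (47.60, 43.20). That places the tangent points at M = (52.80, 43.20) on TM and V = (47.60, 48.40) on VQ. Then |SV| = |V − S| = 67.88.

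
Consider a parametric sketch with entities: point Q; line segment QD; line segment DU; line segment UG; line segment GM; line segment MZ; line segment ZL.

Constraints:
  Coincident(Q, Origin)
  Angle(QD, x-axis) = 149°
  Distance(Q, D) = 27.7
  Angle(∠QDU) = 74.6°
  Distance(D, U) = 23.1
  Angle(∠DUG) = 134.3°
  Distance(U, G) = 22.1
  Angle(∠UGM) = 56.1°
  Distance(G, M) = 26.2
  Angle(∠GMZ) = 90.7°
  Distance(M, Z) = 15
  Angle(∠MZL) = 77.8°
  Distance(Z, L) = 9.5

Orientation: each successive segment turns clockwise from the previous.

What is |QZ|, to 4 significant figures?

21.03

Q is at the origin; QD runs at 149.0° with length 27.7, so D = (-23.74, 14.27). ∠QDU = 74.6° gives DU at 43.60° from the x-axis; with |DU| = 23.1, U = (-7.015, 30.20). ∠DUG = 134.3° gives UG at -2.100° from the x-axis; with |UG| = 22.1, G = (15.07, 29.39). ∠UGM = 56.1° gives GM at -126.0° from the x-axis; with |GM| = 26.2, M = (-0.3300, 8.191). ∠GMZ = 90.7° gives MZ at 144.7° from the x-axis; with |MZ| = 15.0, Z = (-12.57, 16.86). Then |QZ| = |Z − Q| = 21.03.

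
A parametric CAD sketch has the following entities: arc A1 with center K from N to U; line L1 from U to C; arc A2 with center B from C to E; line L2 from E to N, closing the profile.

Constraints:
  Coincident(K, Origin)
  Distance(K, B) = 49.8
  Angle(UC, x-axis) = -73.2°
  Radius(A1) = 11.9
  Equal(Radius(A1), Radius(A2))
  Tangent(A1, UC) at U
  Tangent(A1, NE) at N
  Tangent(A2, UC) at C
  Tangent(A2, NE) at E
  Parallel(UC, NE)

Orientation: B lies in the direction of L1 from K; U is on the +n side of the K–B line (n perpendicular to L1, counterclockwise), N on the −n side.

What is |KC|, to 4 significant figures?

51.20

The slot axis is L1's direction at -73.2°, so u = (cos -73.2°, sin -73.2°) = (0.2890, -0.9573) and n = (−sin -73.2°, cos -73.2°) = (0.9573, 0.2890). K is at the origin and B lies 49.8 along u from K, so B = 49.8·u = (14.39, -47.67). Tangency of A1 to both parallel lines with radius 11.9 puts U and N at K ± 11.9·n: U = (11.39, 3.439), N = (-11.39, -3.439). Equal radii place C and E the same way about B: C = B + 11.9·n = (25.79, -44.24), E = B − 11.9·n = (3.002, -51.11). Then |KC| = |C − K| = 51.20.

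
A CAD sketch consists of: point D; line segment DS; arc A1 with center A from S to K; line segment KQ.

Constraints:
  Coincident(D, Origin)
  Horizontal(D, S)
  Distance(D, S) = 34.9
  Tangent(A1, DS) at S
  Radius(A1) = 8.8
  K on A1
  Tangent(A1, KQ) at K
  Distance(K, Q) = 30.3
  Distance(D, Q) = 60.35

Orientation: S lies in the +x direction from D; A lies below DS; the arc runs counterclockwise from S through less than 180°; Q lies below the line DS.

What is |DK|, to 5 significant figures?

31.449

Checks: |AK| = 8.800 ✓; ∠(AK, KQ) = 90.00° ✓; |KQ| = 30.30 ✓; |DQ| = 60.35 ✓.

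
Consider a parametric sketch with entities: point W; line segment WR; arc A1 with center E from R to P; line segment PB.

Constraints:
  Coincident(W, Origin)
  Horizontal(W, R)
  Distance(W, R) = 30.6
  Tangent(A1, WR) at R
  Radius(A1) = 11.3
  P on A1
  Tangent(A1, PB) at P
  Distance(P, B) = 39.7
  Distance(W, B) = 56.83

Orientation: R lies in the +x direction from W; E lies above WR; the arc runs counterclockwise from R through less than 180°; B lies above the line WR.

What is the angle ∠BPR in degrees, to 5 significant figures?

121.86°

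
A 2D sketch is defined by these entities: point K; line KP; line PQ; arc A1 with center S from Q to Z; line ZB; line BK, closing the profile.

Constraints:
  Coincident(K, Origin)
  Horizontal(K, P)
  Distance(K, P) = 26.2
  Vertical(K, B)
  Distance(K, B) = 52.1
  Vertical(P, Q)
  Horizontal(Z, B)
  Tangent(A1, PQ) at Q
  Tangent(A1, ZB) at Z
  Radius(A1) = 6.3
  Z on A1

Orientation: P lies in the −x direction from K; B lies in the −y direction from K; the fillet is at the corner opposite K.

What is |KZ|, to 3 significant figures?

55.8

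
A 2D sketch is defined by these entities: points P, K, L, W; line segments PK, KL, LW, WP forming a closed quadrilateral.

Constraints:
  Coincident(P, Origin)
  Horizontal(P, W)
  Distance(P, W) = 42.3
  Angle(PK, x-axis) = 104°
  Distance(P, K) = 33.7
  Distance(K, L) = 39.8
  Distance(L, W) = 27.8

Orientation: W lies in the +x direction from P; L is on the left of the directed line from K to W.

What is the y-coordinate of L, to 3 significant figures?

25.4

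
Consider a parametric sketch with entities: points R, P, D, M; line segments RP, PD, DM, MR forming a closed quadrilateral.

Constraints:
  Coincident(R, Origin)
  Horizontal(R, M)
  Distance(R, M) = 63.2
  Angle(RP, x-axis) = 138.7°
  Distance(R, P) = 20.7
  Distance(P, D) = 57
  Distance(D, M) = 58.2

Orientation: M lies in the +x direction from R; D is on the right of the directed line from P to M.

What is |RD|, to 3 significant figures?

37.4

R is at the origin; RM is horizontal with |RM| = 63.2 and M in +x, so M = (63.2, 0). RP runs at 138.7° with |RP| = 20.7, so P = (-15.6, 13.7). D is determined by |PD| = 57.0 and |DM| = 58.2 together: it lies at the intersection of circle(P, 57.0) and circle(M, 58.2). With |PM| = 79.9, the foot of the radical line on PM is 39.1 from P and the perpendicular offset is √(57.0² − 39.1²) = 41.5. Taking the right-of-PM solution: D = (15.9, -33.9).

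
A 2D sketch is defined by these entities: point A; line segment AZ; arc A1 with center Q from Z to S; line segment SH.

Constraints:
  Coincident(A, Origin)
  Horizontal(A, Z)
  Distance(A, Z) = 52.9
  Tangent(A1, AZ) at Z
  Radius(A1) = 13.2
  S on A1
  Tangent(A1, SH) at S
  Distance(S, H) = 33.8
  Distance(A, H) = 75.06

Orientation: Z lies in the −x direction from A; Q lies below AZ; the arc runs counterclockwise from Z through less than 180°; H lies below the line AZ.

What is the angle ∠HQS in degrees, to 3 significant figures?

68.7°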